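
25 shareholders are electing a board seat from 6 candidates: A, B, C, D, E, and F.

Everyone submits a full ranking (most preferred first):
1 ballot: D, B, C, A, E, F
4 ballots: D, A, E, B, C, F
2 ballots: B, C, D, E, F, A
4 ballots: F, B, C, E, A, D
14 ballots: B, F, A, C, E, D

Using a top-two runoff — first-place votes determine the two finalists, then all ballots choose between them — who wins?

Round 1 first-place votes: A 0, B 16, C 0, D 5, E 0, F 4. B and D advance.
Runoff: B is ranked above D on 20 ballots, D above B on 5.

B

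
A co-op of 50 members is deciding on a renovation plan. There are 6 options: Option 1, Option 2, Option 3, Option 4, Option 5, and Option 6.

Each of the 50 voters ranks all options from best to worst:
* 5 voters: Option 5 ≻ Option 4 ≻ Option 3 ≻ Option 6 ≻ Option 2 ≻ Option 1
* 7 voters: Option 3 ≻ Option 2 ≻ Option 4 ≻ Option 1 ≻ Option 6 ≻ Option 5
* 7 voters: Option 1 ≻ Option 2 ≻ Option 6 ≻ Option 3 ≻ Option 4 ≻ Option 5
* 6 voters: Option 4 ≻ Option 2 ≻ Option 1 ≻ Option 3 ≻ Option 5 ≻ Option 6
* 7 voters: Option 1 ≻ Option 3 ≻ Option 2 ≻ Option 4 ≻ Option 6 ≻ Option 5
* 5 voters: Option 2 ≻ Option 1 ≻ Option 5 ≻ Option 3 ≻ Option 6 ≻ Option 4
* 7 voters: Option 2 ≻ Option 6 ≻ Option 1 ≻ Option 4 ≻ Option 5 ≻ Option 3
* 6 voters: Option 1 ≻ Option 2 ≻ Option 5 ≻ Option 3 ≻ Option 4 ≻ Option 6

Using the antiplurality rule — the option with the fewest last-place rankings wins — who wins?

Option 2

Last-place votes: Option 1 5, Option 2 0, Option 3 7, Option 4 5, Option 5 21, Option 6 12.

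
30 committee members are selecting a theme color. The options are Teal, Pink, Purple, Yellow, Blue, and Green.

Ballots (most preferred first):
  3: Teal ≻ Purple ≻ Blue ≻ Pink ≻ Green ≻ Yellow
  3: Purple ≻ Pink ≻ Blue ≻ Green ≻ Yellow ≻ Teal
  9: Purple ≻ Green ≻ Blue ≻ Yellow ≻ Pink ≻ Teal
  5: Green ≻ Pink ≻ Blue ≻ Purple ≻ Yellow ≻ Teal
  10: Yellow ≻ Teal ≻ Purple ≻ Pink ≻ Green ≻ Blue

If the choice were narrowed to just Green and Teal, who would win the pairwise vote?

Green is ranked above Teal on 17 ballots; Teal above Green on 13.

Green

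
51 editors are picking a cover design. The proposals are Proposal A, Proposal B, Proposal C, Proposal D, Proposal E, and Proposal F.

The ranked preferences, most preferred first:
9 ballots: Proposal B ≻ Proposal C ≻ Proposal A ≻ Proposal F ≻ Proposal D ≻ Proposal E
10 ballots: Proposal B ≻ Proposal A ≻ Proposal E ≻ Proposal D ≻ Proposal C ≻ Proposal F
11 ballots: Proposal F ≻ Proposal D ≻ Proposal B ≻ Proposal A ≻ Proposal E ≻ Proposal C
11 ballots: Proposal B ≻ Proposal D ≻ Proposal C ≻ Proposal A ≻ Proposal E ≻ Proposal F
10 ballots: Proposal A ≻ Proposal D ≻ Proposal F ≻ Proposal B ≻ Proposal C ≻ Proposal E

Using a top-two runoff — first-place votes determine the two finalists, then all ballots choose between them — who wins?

Round 1 first-place votes: Proposal A 10, Proposal B 30, Proposal C 0, Proposal D 0, Proposal E 0, Proposal F 11. Proposal B and Proposal F advance.
Runoff: Proposal B is ranked above Proposal F on 30 ballots, Proposal F above Proposal B on 21.

Proposal B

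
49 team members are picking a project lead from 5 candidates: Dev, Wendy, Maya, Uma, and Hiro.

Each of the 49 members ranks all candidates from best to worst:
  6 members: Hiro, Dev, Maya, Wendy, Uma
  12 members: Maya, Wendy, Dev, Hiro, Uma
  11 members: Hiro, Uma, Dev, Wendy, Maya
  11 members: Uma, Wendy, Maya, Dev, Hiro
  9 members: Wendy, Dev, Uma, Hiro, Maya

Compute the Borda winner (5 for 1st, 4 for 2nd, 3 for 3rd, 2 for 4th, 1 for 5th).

Dev: 6×4 + 12×3 + 11×3 + 11×2 + 9×4 = 151
Wendy: 6×2 + 12×4 + 11×2 + 11×4 + 9×5 = 171
Maya: 6×3 + 12×5 + 11×1 + 11×3 + 9×1 = 131
Uma: 6×1 + 12×1 + 11×4 + 11×5 + 9×3 = 144
Hiro: 6×5 + 12×2 + 11×5 + 11×1 + 9×2 = 138

Wendy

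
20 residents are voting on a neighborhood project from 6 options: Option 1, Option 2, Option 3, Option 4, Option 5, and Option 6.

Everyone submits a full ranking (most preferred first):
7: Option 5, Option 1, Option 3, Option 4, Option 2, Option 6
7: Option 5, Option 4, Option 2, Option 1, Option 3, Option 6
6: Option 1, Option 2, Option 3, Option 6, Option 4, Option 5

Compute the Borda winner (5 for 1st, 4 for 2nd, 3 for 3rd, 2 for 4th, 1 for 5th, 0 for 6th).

Option 1

Option 1: 7×4 + 7×2 + 6×5 = 72
Option 2: 7×1 + 7×3 + 6×4 = 52
Option 3: 7×3 + 7×1 + 6×3 = 46
Option 4: 7×2 + 7×4 + 6×1 = 48
Option 5: 7×5 + 7×5 + 6×0 = 70
Option 6: 7×0 + 7×0 + 6×2 = 12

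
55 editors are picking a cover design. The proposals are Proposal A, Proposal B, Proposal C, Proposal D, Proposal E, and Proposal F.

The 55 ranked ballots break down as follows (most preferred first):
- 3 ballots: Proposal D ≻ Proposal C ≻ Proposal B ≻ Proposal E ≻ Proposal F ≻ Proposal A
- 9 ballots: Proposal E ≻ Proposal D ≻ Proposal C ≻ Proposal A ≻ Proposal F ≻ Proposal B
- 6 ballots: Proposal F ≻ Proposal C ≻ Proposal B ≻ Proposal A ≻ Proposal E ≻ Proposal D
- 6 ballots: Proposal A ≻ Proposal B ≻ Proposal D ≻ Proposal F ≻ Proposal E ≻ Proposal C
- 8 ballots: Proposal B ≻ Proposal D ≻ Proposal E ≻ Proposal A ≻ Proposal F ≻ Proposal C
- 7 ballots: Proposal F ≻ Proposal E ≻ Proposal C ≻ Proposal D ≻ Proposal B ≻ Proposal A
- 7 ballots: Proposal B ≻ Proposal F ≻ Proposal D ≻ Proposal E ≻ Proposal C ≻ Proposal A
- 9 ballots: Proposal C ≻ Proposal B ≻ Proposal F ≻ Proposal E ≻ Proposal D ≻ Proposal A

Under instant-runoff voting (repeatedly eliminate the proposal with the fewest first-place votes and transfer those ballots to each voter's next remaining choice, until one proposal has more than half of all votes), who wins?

Round 1: Proposal A 6, Proposal B 15, Proposal C 9, Proposal D 3, Proposal E 9, Proposal F 13. Proposal D eliminated.
Round 2: Proposal A 6, Proposal B 15, Proposal C 12, Proposal E 9, Proposal F 13. Proposal A eliminated.
Round 3: Proposal B 21, Proposal C 12, Proposal E 9, Proposal F 13. Proposal E eliminated.
Round 4: Proposal B 21, Proposal C 21, Proposal F 13. Proposal F eliminated.
Round 5: Proposal B 21, Proposal C 34. Proposal C has a majority (≥28).

Proposal C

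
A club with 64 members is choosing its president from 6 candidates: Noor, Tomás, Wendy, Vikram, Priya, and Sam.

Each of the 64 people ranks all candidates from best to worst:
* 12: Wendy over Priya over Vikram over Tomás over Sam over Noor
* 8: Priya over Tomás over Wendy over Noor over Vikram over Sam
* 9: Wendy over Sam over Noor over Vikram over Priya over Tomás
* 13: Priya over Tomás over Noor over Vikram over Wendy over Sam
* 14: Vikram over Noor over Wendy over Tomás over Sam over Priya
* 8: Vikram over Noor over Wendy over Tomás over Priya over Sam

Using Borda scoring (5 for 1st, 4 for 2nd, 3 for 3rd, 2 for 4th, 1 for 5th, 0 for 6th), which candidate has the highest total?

Wendy

Noor: 12×0 + 8×2 + 9×3 + 13×3 + 14×4 + 8×4 = 170
Tomás: 12×2 + 8×4 + 9×0 + 13×4 + 14×2 + 8×2 = 152
Wendy: 12×5 + 8×3 + 9×5 + 13×1 + 14×3 + 8×3 = 208
Vikram: 12×3 + 8×1 + 9×2 + 13×2 + 14×5 + 8×5 = 198
Priya: 12×4 + 8×5 + 9×1 + 13×5 + 14×0 + 8×1 = 170
Sam: 12×1 + 8×0 + 9×4 + 13×0 + 14×1 + 8×0 = 62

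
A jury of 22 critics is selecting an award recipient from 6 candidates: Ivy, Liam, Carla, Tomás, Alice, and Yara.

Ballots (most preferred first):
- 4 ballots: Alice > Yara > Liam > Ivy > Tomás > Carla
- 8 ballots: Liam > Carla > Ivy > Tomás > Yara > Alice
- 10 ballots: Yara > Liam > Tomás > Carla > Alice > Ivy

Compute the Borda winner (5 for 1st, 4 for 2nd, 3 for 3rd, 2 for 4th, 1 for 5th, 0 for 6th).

Liam

Ivy: 4×2 + 8×3 + 10×0 = 32
Liam: 4×3 + 8×5 + 10×4 = 92
Carla: 4×0 + 8×4 + 10×2 = 52
Tomás: 4×1 + 8×2 + 10×3 = 50
Alice: 4×5 + 8×0 + 10×1 = 30
Yara: 4×4 + 8×1 + 10×5 = 74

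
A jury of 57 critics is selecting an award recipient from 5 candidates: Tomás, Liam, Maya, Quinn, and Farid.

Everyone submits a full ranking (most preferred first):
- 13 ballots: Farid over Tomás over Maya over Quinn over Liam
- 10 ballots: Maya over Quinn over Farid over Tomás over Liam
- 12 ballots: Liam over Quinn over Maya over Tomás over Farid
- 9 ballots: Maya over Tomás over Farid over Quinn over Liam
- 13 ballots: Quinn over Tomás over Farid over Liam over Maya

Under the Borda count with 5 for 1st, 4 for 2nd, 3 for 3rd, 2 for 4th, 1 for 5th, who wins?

Quinn

Tomás: 13×4 + 10×2 + 12×2 + 9×4 + 13×4 = 184
Liam: 13×1 + 10×1 + 12×5 + 9×1 + 13×2 = 118
Maya: 13×3 + 10×5 + 12×3 + 9×5 + 13×1 = 183
Quinn: 13×2 + 10×4 + 12×4 + 9×2 + 13×5 = 197
Farid: 13×5 + 10×3 + 12×1 + 9×3 + 13×3 = 173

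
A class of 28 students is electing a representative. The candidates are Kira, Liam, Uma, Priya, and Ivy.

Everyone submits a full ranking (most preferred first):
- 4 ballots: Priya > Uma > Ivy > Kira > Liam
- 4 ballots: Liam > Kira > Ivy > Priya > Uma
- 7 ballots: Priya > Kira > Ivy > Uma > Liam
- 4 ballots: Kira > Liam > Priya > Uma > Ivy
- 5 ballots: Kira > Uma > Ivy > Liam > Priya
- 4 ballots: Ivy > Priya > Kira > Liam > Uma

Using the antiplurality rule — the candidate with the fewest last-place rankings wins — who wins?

Kira

Last-place votes: Kira 0, Liam 11, Uma 8, Priya 5, Ivy 4.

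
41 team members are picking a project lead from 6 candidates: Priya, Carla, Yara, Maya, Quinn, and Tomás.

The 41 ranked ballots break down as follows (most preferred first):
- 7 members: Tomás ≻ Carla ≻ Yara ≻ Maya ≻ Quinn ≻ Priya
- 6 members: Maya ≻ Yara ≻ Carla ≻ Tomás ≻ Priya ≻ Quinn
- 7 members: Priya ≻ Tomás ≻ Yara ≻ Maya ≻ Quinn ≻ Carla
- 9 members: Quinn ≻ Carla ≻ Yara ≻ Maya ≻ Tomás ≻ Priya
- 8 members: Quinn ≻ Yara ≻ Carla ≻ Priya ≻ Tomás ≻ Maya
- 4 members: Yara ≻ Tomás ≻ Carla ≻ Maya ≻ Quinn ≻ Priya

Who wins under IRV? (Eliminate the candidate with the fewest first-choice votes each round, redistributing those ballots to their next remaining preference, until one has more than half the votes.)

Round 1: Priya 7, Carla 0, Yara 4, Maya 6, Quinn 17, Tomás 7. Carla eliminated.
Round 2: Priya 7, Yara 4, Maya 6, Quinn 17, Tomás 7. Yara eliminated.
Round 3: Priya 7, Maya 6, Quinn 17, Tomás 11. Maya eliminated.
Round 4: Priya 7, Quinn 17, Tomás 17. Priya eliminated.
Round 5: Quinn 17, Tomás 24. Tomás has a majority (≥21).

Tomás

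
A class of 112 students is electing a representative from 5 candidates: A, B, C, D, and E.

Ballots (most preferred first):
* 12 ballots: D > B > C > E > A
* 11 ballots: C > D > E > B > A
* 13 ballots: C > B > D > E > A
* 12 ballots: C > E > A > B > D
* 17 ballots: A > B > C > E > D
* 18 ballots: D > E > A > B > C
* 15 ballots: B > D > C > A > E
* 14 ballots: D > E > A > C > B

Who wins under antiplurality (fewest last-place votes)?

B

Last-place votes: A 36, B 14, C 18, D 29, E 15.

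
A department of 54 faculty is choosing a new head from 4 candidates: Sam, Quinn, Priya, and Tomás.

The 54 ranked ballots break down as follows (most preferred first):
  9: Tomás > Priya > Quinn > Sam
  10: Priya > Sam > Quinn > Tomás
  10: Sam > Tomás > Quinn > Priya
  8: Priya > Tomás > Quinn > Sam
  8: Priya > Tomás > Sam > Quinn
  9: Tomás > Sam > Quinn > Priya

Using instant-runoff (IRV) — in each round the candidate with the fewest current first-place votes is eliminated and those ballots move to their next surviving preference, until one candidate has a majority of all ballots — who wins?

Tomás

Round 1: Sam 10, Quinn 0, Priya 26, Tomás 18. Quinn eliminated.
Round 2: Sam 10, Priya 26, Tomás 18. Sam eliminated.
Round 3: Priya 26, Tomás 28. Tomás has a majority (≥28).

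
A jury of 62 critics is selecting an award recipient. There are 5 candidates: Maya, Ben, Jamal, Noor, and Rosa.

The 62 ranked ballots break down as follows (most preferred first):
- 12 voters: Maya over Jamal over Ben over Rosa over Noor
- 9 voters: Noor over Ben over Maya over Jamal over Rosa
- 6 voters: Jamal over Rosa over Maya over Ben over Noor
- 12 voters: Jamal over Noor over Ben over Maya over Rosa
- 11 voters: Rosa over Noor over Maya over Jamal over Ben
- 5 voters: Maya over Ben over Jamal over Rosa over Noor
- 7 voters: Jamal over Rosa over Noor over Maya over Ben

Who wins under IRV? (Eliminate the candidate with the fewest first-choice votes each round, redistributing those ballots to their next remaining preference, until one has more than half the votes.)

Maya

Round 1: Maya 17, Ben 0, Jamal 25, Noor 9, Rosa 11. Ben eliminated.
Round 2: Maya 17, Jamal 25, Noor 9, Rosa 11. Noor eliminated.
Round 3: Maya 26, Jamal 25, Rosa 11. Rosa eliminated.
Round 4: Maya 37, Jamal 25. Maya has a majority (≥32).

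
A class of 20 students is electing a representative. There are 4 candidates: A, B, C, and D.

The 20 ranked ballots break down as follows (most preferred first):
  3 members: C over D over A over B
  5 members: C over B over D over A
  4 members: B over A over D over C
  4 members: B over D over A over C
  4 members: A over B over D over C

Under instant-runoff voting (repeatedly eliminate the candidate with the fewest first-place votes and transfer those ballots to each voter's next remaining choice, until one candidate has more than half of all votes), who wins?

Round 1: A 4, B 8, C 8, D 0. D eliminated.
Round 2: A 4, B 8, C 8. A eliminated.
Round 3: B 12, C 8. B has a majority (≥11).

B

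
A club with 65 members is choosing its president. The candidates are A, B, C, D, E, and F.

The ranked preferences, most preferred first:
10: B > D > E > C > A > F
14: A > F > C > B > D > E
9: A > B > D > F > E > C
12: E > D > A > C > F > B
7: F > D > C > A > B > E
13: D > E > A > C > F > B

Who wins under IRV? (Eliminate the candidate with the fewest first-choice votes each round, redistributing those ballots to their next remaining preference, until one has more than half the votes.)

Round 1: A 23, B 10, C 0, D 13, E 12, F 7. C eliminated.
Round 2: A 23, B 10, D 13, E 12, F 7. F eliminated.
Round 3: A 23, B 10, D 20, E 12. B eliminated.
Round 4: A 23, D 30, E 12. E eliminated.
Round 5: A 23, D 42. D has a majority (≥33).

D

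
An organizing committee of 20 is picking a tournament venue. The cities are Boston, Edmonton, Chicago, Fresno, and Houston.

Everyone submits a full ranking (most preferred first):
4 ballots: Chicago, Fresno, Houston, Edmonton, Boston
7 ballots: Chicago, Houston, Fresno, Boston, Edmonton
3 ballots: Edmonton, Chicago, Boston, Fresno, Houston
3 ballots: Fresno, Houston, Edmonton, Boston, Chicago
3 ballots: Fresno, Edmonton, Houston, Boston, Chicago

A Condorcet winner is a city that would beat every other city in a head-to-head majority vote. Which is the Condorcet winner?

Chicago

Chicago vs Boston: 14–6
Chicago vs Edmonton: 11–9
Chicago vs Fresno: 14–6
Chicago vs Houston: 14–6
Chicago beats every other city.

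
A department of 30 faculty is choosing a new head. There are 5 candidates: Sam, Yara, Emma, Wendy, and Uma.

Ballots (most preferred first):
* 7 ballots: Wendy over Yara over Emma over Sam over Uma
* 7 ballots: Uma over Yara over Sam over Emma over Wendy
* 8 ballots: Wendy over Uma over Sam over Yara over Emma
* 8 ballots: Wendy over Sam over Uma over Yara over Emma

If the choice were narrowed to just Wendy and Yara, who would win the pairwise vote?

Wendy

Wendy is ranked above Yara on 23 ballots; Yara above Wendy on 7.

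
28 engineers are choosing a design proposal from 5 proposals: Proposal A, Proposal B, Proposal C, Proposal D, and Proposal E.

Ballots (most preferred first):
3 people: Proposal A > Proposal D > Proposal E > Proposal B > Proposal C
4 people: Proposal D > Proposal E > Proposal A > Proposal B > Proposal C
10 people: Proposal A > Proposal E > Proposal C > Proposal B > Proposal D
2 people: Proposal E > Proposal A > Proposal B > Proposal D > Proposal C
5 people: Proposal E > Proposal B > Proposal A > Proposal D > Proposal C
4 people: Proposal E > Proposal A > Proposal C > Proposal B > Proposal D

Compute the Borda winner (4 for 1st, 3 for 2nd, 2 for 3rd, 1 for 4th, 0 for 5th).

Proposal E

Proposal A: 3×4 + 4×2 + 10×4 + 2×3 + 5×2 + 4×3 = 88
Proposal B: 3×1 + 4×1 + 10×1 + 2×2 + 5×3 + 4×1 = 40
Proposal C: 3×0 + 4×0 + 10×2 + 2×0 + 5×0 + 4×2 = 28
Proposal D: 3×3 + 4×4 + 10×0 + 2×1 + 5×1 + 4×0 = 32
Proposal E: 3×2 + 4×3 + 10×3 + 2×4 + 5×4 + 4×4 = 92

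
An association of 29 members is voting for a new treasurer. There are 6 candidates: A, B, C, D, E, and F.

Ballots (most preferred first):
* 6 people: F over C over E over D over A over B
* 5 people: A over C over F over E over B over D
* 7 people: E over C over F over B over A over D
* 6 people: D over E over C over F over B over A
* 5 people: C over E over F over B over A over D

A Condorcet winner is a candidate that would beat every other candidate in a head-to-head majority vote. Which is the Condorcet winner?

C

C vs A: 24–5
C vs B: 29–0
C vs D: 23–6
C vs E: 16–13
C vs F: 23–6
C beats every other candidate.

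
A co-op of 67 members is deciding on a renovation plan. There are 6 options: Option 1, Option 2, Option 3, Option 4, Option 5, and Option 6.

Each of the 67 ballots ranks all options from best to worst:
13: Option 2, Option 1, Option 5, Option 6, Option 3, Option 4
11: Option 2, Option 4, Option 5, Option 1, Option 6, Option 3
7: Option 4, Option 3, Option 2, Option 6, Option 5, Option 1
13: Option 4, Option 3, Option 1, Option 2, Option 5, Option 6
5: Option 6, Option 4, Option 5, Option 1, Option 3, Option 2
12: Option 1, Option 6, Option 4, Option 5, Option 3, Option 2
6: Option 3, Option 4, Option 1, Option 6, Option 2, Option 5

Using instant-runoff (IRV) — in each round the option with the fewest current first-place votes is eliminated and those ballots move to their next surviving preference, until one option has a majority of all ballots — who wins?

Round 1: Option 1 12, Option 2 24, Option 3 6, Option 4 20, Option 5 0, Option 6 5. Option 5 eliminated.
Round 2: Option 1 12, Option 2 24, Option 3 6, Option 4 20, Option 6 5. Option 6 eliminated.
Round 3: Option 1 12, Option 2 24, Option 3 6, Option 4 25. Option 3 eliminated.
Round 4: Option 1 12, Option 2 24, Option 4 31. Option 1 eliminated.
Round 5: Option 2 24, Option 4 43. Option 4 has a majority (≥34).

Option 4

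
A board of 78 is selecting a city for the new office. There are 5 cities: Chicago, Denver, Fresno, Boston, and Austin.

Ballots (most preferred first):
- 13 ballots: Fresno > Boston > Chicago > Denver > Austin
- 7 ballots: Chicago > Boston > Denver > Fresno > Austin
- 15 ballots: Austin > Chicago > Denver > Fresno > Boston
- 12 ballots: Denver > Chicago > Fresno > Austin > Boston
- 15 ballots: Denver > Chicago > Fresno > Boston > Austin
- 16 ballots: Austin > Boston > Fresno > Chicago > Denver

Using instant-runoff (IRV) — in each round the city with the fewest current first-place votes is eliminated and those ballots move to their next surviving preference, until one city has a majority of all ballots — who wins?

Denver

Round 1: Chicago 7, Denver 27, Fresno 13, Boston 0, Austin 31. Boston eliminated.
Round 2: Chicago 7, Denver 27, Fresno 13, Austin 31. Chicago eliminated.
Round 3: Denver 34, Fresno 13, Austin 31. Fresno eliminated.
Round 4: Denver 47, Austin 31. Denver has a majority (≥40).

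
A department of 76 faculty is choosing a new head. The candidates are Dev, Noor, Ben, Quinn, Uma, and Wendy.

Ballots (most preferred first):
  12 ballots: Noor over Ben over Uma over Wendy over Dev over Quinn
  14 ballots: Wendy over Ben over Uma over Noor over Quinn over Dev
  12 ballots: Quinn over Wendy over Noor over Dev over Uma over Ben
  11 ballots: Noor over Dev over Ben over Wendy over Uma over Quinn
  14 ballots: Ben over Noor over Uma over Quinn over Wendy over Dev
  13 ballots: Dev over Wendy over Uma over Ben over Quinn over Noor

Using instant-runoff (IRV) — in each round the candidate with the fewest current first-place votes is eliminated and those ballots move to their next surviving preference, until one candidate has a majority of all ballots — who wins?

Round 1: Dev 13, Noor 23, Ben 14, Quinn 12, Uma 0, Wendy 14. Uma eliminated.
Round 2: Dev 13, Noor 23, Ben 14, Quinn 12, Wendy 14. Quinn eliminated.
Round 3: Dev 13, Noor 23, Ben 14, Wendy 26. Dev eliminated.
Round 4: Noor 23, Ben 14, Wendy 39. Wendy has a majority (≥39).

Wendy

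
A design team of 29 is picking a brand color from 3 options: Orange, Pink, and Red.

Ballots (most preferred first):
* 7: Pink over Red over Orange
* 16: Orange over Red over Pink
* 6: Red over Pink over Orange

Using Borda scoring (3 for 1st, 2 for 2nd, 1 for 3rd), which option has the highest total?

Orange: 7×1 + 16×3 + 6×1 = 61
Pink: 7×3 + 16×1 + 6×2 = 49
Red: 7×2 + 16×2 + 6×3 = 64

Red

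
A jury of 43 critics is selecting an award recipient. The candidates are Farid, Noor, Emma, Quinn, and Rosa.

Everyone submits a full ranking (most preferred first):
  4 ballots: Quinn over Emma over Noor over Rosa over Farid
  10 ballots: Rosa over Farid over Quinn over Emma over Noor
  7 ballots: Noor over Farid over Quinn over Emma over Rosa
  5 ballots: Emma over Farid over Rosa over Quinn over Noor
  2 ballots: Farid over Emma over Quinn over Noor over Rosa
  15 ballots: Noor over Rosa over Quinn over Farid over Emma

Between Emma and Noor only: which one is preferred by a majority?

Emma is ranked above Noor on 21 ballots; Noor above Emma on 22.

Noor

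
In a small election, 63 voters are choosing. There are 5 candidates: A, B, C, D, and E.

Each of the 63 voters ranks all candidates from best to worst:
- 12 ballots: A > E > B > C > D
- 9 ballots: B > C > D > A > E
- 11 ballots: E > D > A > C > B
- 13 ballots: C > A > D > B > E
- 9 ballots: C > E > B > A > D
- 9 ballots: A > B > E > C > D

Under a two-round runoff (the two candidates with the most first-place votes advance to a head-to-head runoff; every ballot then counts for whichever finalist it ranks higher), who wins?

A

Round 1 first-place votes: A 21, B 9, C 22, D 0, E 11. C and A advance.
Runoff: C is ranked above A on 31 ballots, A above C on 32.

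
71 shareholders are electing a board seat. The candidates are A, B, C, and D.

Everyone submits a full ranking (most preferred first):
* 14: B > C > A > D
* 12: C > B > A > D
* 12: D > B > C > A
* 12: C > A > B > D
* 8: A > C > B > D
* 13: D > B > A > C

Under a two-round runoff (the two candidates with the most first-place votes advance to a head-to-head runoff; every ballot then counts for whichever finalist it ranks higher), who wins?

Round 1 first-place votes: A 8, B 14, C 24, D 25. D and C advance.
Runoff: D is ranked above C on 25 ballots, C above D on 46.

C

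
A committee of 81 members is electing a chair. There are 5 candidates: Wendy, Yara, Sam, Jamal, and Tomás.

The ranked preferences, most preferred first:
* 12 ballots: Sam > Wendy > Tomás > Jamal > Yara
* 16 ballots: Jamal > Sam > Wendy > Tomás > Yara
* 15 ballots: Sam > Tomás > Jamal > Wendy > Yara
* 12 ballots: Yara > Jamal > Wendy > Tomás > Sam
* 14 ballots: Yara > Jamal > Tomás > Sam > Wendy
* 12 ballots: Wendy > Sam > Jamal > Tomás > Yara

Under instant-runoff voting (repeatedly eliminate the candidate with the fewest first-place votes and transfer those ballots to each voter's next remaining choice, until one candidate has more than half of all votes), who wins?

Sam

Round 1: Wendy 12, Yara 26, Sam 27, Jamal 16, Tomás 0. Tomás eliminated.
Round 2: Wendy 12, Yara 26, Sam 27, Jamal 16. Wendy eliminated.
Round 3: Yara 26, Sam 39, Jamal 16. Jamal eliminated.
Round 4: Yara 26, Sam 55. Sam has a majority (≥41).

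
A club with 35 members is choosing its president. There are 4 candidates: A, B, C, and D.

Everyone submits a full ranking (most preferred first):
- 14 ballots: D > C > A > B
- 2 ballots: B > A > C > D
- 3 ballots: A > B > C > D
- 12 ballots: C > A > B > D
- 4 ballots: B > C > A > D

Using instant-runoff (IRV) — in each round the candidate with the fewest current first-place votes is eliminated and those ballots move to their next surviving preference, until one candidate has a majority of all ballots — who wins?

C

Round 1: A 3, B 6, C 12, D 14. A eliminated.
Round 2: B 9, C 12, D 14. B eliminated.
Round 3: C 21, D 14. C has a majority (≥18).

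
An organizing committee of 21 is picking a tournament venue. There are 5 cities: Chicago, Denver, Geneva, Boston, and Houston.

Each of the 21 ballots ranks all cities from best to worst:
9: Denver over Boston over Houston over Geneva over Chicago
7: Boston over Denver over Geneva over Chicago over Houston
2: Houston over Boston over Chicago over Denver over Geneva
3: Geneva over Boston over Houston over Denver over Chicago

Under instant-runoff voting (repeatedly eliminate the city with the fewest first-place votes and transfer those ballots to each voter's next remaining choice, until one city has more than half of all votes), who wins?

Round 1: Chicago 0, Denver 9, Geneva 3, Boston 7, Houston 2. Chicago eliminated.
Round 2: Denver 9, Geneva 3, Boston 7, Houston 2. Houston eliminated.
Round 3: Denver 9, Geneva 3, Boston 9. Geneva eliminated.
Round 4: Denver 9, Boston 12. Boston has a majority (≥11).

Boston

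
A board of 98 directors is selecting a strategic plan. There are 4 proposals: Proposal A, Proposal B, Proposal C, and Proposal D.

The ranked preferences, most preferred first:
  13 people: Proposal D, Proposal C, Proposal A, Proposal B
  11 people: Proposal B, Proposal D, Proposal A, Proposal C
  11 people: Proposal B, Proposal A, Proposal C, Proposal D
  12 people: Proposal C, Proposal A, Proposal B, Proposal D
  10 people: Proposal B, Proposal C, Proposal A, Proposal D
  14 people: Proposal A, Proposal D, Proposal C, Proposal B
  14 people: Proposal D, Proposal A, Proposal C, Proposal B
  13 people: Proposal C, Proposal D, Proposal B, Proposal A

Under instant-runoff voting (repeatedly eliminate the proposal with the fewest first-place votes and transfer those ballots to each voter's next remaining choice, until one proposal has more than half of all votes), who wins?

Round 1: Proposal A 14, Proposal B 32, Proposal C 25, Proposal D 27. Proposal A eliminated.
Round 2: Proposal B 32, Proposal C 25, Proposal D 41. Proposal C eliminated.
Round 3: Proposal B 44, Proposal D 54. Proposal D has a majority (≥50).

Proposal D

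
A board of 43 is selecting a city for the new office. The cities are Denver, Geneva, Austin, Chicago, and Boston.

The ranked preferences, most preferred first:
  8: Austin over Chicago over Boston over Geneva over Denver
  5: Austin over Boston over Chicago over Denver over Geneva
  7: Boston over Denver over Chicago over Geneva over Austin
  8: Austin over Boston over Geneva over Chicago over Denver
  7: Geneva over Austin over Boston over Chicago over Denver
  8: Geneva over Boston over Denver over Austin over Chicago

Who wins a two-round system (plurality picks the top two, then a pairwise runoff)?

Round 1 first-place votes: Denver 0, Geneva 15, Austin 21, Chicago 0, Boston 7. Austin and Geneva advance.
Runoff: Austin is ranked above Geneva on 21 ballots, Geneva above Austin on 22.

Geneva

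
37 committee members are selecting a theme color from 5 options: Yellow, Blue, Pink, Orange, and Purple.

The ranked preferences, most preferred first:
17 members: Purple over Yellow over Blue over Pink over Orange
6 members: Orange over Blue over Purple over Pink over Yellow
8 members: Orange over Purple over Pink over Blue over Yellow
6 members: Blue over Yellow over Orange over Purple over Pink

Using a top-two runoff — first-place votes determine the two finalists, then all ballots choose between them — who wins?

Orange

Round 1 first-place votes: Yellow 0, Blue 6, Pink 0, Orange 14, Purple 17. Purple and Orange advance.
Runoff: Purple is ranked above Orange on 17 ballots, Orange above Purple on 20.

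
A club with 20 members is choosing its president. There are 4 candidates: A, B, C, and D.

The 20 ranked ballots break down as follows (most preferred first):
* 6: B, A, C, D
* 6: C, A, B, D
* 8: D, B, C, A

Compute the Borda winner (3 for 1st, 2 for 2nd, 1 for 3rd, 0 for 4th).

A: 6×2 + 6×2 + 8×0 = 24
B: 6×3 + 6×1 + 8×2 = 40
C: 6×1 + 6×3 + 8×1 = 32
D: 6×0 + 6×0 + 8×3 = 24

B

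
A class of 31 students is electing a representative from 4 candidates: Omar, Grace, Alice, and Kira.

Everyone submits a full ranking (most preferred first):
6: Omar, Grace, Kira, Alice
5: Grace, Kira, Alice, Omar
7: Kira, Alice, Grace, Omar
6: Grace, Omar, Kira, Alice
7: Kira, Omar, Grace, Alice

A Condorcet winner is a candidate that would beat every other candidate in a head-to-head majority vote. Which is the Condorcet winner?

Grace vs Omar: 18–13
Grace vs Alice: 24–7
Grace vs Kira: 17–14
Grace beats every other candidate.

Grace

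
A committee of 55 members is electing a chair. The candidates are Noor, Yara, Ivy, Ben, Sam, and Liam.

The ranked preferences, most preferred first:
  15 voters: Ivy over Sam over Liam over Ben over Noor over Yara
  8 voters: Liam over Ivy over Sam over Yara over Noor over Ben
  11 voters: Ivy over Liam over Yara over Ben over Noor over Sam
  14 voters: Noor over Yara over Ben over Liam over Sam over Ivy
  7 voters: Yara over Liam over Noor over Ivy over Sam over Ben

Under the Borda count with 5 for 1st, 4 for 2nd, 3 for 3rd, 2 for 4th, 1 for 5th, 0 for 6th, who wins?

Liam

Noor: 15×1 + 8×1 + 11×1 + 14×5 + 7×3 = 125
Yara: 15×0 + 8×2 + 11×3 + 14×4 + 7×5 = 140
Ivy: 15×5 + 8×4 + 11×5 + 14×0 + 7×2 = 176
Ben: 15×2 + 8×0 + 11×2 + 14×3 + 7×0 = 94
Sam: 15×4 + 8×3 + 11×0 + 14×1 + 7×1 = 105
Liam: 15×3 + 8×5 + 11×4 + 14×2 + 7×4 = 185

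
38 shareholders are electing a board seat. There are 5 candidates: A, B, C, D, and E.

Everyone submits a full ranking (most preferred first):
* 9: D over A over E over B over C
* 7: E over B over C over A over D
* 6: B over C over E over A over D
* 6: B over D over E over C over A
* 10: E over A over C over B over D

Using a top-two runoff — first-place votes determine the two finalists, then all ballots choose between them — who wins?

E

Round 1 first-place votes: A 0, B 12, C 0, D 9, E 17. E and B advance.
Runoff: E is ranked above B on 26 ballots, B above E on 12.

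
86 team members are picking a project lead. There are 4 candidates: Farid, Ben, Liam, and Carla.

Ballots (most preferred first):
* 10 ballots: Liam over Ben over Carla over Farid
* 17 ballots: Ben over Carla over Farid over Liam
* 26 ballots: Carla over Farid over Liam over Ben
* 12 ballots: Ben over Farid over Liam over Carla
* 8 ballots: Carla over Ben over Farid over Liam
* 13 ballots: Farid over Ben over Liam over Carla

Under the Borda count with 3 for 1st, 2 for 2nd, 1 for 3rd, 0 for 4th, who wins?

Farid: 10×0 + 17×1 + 26×2 + 12×2 + 8×1 + 13×3 = 140
Ben: 10×2 + 17×3 + 26×0 + 12×3 + 8×2 + 13×2 = 149
Liam: 10×3 + 17×0 + 26×1 + 12×1 + 8×0 + 13×1 = 81
Carla: 10×1 + 17×2 + 26×3 + 12×0 + 8×3 + 13×0 = 146

Ben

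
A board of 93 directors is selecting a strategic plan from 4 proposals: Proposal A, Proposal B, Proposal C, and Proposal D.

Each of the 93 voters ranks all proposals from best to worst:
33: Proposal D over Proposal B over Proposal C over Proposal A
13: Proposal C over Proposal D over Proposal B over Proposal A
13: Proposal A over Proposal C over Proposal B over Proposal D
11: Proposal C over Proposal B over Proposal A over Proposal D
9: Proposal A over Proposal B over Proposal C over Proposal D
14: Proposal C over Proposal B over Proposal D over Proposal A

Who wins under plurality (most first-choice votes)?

Proposal C

First-place votes: Proposal A 22, Proposal B 0, Proposal C 38, Proposal D 33.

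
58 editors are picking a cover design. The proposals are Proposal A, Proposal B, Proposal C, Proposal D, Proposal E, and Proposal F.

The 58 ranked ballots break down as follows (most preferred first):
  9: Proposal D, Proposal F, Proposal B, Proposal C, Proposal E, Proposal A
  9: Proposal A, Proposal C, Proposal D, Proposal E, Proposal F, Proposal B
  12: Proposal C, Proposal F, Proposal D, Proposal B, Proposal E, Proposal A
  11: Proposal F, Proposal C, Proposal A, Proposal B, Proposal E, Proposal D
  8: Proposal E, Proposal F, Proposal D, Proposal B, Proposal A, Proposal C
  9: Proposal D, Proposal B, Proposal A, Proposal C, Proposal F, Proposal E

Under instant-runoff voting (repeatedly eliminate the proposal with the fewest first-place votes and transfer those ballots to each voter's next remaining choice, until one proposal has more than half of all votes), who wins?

Round 1: Proposal A 9, Proposal B 0, Proposal C 12, Proposal D 18, Proposal E 8, Proposal F 11. Proposal B eliminated.
Round 2: Proposal A 9, Proposal C 12, Proposal D 18, Proposal E 8, Proposal F 11. Proposal E eliminated.
Round 3: Proposal A 9, Proposal C 12, Proposal D 18, Proposal F 19. Proposal A eliminated.
Round 4: Proposal C 21, Proposal D 18, Proposal F 19. Proposal D eliminated.
Round 5: Proposal C 30, Proposal F 28. Proposal C has a majority (≥30).

Proposal C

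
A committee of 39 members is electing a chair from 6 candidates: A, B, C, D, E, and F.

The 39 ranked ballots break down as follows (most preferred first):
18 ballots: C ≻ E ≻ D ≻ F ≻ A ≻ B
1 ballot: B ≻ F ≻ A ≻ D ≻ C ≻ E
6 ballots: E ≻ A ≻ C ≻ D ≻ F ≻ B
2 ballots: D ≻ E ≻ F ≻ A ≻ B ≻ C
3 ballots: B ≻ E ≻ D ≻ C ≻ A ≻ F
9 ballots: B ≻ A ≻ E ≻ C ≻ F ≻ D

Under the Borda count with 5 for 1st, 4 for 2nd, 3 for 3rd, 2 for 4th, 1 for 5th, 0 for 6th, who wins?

E

A: 18×1 + 1×3 + 6×4 + 2×2 + 3×1 + 9×4 = 88
B: 18×0 + 1×5 + 6×0 + 2×1 + 3×5 + 9×5 = 67
C: 18×5 + 1×1 + 6×3 + 2×0 + 3×2 + 9×2 = 133
D: 18×3 + 1×2 + 6×2 + 2×5 + 3×3 + 9×0 = 87
E: 18×4 + 1×0 + 6×5 + 2×4 + 3×4 + 9×3 = 149
F: 18×2 + 1×4 + 6×1 + 2×3 + 3×0 + 9×1 = 61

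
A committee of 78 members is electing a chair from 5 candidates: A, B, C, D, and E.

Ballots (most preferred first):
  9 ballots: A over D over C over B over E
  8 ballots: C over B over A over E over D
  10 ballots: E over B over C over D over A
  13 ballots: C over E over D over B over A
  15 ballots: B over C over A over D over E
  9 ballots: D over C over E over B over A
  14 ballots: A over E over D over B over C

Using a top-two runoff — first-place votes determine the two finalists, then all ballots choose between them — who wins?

C

Round 1 first-place votes: A 23, B 15, C 21, D 9, E 10. A and C advance.
Runoff: A is ranked above C on 23 ballots, C above A on 55.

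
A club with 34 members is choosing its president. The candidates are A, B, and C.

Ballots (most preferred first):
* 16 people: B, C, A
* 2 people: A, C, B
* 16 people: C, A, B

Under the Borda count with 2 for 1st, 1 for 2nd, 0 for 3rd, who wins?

C

A: 16×0 + 2×2 + 16×1 = 20
B: 16×2 + 2×0 + 16×0 = 32
C: 16×1 + 2×1 + 16×2 = 50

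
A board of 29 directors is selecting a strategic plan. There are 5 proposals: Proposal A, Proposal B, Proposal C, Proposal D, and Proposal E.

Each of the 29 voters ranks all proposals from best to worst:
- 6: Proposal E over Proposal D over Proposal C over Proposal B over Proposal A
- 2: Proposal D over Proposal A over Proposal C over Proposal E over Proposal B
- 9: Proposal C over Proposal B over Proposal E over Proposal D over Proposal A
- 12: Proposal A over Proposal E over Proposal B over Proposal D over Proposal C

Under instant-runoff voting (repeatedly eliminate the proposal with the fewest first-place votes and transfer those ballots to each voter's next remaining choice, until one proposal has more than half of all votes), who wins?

Round 1: Proposal A 12, Proposal B 0, Proposal C 9, Proposal D 2, Proposal E 6. Proposal B eliminated.
Round 2: Proposal A 12, Proposal C 9, Proposal D 2, Proposal E 6. Proposal D eliminated.
Round 3: Proposal A 14, Proposal C 9, Proposal E 6. Proposal E eliminated.
Round 4: Proposal A 14, Proposal C 15. Proposal C has a majority (≥15).

Proposal C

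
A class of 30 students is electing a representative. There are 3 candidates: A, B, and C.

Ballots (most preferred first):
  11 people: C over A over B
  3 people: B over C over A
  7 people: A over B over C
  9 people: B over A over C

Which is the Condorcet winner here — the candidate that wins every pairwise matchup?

A

A vs B: 18–12
A vs C: 16–14
A beats every other candidate.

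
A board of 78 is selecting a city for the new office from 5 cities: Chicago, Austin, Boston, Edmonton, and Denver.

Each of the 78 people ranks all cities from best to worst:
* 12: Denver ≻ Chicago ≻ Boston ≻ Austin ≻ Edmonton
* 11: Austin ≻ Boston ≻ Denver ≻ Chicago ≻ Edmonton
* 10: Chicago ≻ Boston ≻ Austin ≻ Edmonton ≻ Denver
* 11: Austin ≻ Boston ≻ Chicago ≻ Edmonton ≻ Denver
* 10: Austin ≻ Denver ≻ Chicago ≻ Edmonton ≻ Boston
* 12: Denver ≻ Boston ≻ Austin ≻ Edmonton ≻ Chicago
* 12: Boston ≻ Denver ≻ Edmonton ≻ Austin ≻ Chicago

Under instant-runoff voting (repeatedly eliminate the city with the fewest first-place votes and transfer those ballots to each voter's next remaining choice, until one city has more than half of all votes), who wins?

Austin

Round 1: Chicago 10, Austin 32, Boston 12, Edmonton 0, Denver 24. Edmonton eliminated.
Round 2: Chicago 10, Austin 32, Boston 12, Denver 24. Chicago eliminated.
Round 3: Austin 32, Boston 22, Denver 24. Boston eliminated.
Round 4: Austin 42, Denver 36. Austin has a majority (≥40).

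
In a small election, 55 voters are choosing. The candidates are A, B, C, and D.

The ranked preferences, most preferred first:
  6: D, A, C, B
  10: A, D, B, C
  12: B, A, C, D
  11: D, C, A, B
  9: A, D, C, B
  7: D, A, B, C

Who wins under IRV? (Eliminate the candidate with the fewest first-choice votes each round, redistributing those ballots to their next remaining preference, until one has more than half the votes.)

A

Round 1: A 19, B 12, C 0, D 24. C eliminated.
Round 2: A 19, B 12, D 24. B eliminated.
Round 3: A 31, D 24. A has a majority (≥28).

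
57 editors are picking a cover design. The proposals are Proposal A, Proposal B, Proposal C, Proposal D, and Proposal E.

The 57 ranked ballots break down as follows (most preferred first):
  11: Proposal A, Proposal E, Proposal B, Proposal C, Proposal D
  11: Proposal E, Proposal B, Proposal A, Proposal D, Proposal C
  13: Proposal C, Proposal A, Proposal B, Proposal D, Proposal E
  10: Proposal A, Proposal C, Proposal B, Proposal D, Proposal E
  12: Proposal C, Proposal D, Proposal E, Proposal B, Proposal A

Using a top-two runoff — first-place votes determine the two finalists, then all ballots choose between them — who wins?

Round 1 first-place votes: Proposal A 21, Proposal B 0, Proposal C 25, Proposal D 0, Proposal E 11. Proposal C and Proposal A advance.
Runoff: Proposal C is ranked above Proposal A on 25 ballots, Proposal A above Proposal C on 32.

Proposal A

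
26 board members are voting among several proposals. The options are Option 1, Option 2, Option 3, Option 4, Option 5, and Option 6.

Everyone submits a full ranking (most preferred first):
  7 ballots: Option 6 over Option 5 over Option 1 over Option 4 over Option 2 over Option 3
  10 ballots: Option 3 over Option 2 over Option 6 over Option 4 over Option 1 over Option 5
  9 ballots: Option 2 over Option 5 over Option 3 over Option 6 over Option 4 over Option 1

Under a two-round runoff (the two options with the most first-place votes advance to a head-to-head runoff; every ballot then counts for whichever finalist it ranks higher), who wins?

Round 1 first-place votes: Option 1 0, Option 2 9, Option 3 10, Option 4 0, Option 5 0, Option 6 7. Option 3 and Option 2 advance.
Runoff: Option 3 is ranked above Option 2 on 10 ballots, Option 2 above Option 3 on 16.

Option 2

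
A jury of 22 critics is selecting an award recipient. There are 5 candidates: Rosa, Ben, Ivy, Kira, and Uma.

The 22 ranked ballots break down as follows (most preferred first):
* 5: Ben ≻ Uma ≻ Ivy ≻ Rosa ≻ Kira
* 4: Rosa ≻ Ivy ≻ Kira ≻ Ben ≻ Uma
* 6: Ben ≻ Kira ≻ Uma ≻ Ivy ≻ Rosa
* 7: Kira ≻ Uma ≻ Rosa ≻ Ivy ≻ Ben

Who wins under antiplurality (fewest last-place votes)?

Last-place votes: Rosa 6, Ben 7, Ivy 0, Kira 5, Uma 4.

Ivy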